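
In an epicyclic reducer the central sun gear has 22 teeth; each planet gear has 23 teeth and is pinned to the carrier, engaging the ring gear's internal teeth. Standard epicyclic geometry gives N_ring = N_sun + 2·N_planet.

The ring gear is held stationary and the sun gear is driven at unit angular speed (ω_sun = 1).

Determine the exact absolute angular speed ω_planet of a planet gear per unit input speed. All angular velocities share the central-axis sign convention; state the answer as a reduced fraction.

-11/23

N_ring = 22 + 2·23 = 68
22(ω_s−ω_c) = −68(ω_r−ω_c),  ω_r=0, ω_s=1
22(1−ω_c) = −68(0−ω_c)  ⇒  90ω_c = 22  ⇒  ω_c = 11/45
sun–planet: 22·(1−11/45) = −23·(ω_p−ω_c)  ⇒  ω_p−ω_c = −(22/23)·(34/45) = -748/1035
ω_p = 11/45 − 748/1035 = -11/23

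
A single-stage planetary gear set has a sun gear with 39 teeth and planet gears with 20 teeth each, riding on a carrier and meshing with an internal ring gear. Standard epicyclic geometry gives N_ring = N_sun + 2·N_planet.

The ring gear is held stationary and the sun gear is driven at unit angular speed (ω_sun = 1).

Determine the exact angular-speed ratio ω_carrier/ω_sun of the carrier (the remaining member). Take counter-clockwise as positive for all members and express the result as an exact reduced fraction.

39/118

N_ring = 39 + 2·20 = 79
39(ω_s−ω_c) = −79(ω_r−ω_c),  ω_r=0, ω_s=1
39(1−ω_c) = −79(0−ω_c)  ⇒  118ω_c = 39  ⇒  ω_c = 39/118
ω_c/ω_s = 39/118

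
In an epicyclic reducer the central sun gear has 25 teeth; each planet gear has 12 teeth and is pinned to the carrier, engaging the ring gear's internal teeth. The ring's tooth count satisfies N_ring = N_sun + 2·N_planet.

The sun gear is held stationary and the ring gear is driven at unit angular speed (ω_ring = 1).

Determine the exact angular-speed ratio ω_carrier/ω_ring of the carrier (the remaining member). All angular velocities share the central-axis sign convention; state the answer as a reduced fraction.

49/74

N_ring = 25 + 2·12 = 49
25(ω_s−ω_c) = −49(ω_r−ω_c),  ω_s=0, ω_r=1
25(0−ω_c) = −49(1−ω_c)  ⇒  74ω_c = 49  ⇒  ω_c = 49/74
ω_c/ω_r = 49/74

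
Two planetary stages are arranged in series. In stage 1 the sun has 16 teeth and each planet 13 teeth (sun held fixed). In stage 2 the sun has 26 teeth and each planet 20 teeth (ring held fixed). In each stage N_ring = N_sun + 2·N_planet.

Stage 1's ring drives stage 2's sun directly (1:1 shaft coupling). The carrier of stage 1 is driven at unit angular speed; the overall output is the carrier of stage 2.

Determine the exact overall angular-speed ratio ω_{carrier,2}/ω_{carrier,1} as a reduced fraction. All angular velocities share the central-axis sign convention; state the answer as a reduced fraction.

377/966

Stage 1: N_ring = 16 + 2·13 = 42
Stage 1: 16(ω_s−ω_c) = −42(ω_r−ω_c),  ω_s=0, ω_c=1
Stage 1: ω_r = 1 − (16/42)(0−1) = 29/21
  ⇒ ω_r¹/ω_c¹ = 29/21
Stage 2: N_ring = 26 + 2·20 = 66
Stage 2: 26(ω_s−ω_c) = −66(ω_r−ω_c),  ω_r=0, ω_s=1
Stage 2: 26(1−ω_c) = −66(0−ω_c)  ⇒  92ω_c = 26  ⇒  ω_c = 13/46
  ⇒ ω_c²/ω_s² = 13/46
Coupling ω_s² = ω_r¹ ⇒ overall = 29/21 × 13/46 = 377/966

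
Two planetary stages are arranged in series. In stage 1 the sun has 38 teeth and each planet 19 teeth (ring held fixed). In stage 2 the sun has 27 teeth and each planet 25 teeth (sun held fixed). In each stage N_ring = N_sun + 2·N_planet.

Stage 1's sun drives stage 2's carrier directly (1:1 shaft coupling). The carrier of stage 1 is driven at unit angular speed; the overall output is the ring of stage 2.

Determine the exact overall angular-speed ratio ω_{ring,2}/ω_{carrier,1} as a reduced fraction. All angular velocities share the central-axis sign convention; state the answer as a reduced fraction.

Stage 1: N_ring = 38 + 2·19 = 76
Stage 1: 38(ω_s−ω_c) = −76(ω_r−ω_c),  ω_r=0, ω_c=1
Stage 1: ω_s = 1 − (76/38)(0−1) = 3
  ⇒ ω_s¹/ω_c¹ = 3
Stage 2: N_ring = 27 + 2·25 = 77
Stage 2: 27(ω_s−ω_c) = −77(ω_r−ω_c),  ω_s=0, ω_c=1
Stage 2: ω_r = 1 − (27/77)(0−1) = 104/77
  ⇒ ω_r²/ω_c² = 104/77
Coupling ω_c² = ω_s¹ ⇒ overall = 3 × 104/77 = 312/77

312/77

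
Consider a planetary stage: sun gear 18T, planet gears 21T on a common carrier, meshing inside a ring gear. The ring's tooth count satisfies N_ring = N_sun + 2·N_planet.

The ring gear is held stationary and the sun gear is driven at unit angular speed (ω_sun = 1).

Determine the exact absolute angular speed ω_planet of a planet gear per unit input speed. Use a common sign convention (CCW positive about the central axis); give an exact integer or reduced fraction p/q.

N_ring = 18 + 2·21 = 60
18(ω_s−ω_c) = −60(ω_r−ω_c),  ω_r=0, ω_s=1
18(1−ω_c) = −60(0−ω_c)  ⇒  78ω_c = 18  ⇒  ω_c = 3/13
sun–planet: 18·(1−3/13) = −21·(ω_p−ω_c)  ⇒  ω_p−ω_c = −(18/21)·(10/13) = -60/91
ω_p = 3/13 − 60/91 = -3/7

-3/7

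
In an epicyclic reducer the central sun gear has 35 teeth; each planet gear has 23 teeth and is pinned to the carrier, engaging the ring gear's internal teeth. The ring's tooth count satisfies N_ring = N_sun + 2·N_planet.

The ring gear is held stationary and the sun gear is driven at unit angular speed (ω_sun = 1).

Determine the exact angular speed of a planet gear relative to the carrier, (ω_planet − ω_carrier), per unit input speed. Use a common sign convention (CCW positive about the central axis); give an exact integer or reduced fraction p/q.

-2835/2668

N_ring = 35 + 2·23 = 81
35(ω_s−ω_c) = −81(ω_r−ω_c),  ω_r=0, ω_s=1
35(1−ω_c) = −81(0−ω_c)  ⇒  116ω_c = 35  ⇒  ω_c = 35/116
sun–planet: 35·(1−35/116) = −23·(ω_p−ω_c)  ⇒  ω_p−ω_c = −(35/23)·(81/116) = -2835/2668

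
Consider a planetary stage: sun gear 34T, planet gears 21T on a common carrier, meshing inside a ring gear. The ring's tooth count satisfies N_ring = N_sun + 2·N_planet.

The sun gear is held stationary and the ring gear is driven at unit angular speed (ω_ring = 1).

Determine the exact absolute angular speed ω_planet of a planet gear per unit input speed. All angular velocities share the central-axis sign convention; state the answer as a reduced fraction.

N_ring = 34 + 2·21 = 76
34(ω_s−ω_c) = −76(ω_r−ω_c),  ω_s=0, ω_r=1
34(0−ω_c) = −76(1−ω_c)  ⇒  110ω_c = 76  ⇒  ω_c = 38/55
sun–planet: 34·(0−38/55) = −21·(ω_p−ω_c)  ⇒  ω_p−ω_c = −(34/21)·(-38/55) = 1292/1155
ω_p = 38/55 + 1292/1155 = 38/21

38/21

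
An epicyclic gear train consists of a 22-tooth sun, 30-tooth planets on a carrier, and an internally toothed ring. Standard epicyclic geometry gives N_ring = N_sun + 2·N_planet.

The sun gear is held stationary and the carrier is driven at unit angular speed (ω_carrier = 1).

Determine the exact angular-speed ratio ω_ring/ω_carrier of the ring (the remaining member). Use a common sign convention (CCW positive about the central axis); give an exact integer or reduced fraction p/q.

N_ring = 22 + 2·30 = 82
22(ω_s−ω_c) = −82(ω_r−ω_c),  ω_s=0, ω_c=1
ω_r = 1 − (22/82)(0−1) = 52/41
ω_r/ω_c = 52/41

52/41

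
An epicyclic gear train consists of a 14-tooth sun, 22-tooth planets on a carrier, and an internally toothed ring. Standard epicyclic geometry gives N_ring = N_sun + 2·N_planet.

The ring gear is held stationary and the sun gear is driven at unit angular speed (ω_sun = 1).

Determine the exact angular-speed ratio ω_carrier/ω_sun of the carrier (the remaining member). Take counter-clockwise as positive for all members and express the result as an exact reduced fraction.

7/36

N_ring = 14 + 2·22 = 58
14(ω_s−ω_c) = −58(ω_r−ω_c),  ω_r=0, ω_s=1
14(1−ω_c) = −58(0−ω_c)  ⇒  72ω_c = 14  ⇒  ω_c = 7/36
ω_c/ω_s = 7/36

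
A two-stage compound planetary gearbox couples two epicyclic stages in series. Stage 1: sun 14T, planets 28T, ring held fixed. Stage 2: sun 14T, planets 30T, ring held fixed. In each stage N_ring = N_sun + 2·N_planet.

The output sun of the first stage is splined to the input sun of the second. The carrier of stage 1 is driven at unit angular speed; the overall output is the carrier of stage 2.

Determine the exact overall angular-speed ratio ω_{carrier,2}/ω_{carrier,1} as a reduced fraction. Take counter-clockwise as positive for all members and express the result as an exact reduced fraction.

21/22

Stage 1: N_ring = 14 + 2·28 = 70
Stage 1: 14(ω_s−ω_c) = −70(ω_r−ω_c),  ω_r=0, ω_c=1
Stage 1: ω_s = 1 − (70/14)(0−1) = 6
  ⇒ ω_s¹/ω_c¹ = 6
Stage 2: N_ring = 14 + 2·30 = 74
Stage 2: 14(ω_s−ω_c) = −74(ω_r−ω_c),  ω_r=0, ω_s=1
Stage 2: 14(1−ω_c) = −74(0−ω_c)  ⇒  88ω_c = 14  ⇒  ω_c = 7/44
  ⇒ ω_c²/ω_s² = 7/44
Coupling ω_s² = ω_s¹ ⇒ overall = 6 × 7/44 = 21/22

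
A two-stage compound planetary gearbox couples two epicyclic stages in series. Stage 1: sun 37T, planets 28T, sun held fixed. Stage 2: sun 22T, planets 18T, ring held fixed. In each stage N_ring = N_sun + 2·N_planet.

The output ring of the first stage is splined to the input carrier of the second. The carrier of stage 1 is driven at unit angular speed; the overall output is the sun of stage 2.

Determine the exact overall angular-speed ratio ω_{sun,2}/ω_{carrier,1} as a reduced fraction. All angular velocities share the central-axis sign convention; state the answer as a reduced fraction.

5200/1023

Stage 1: N_ring = 37 + 2·28 = 93
Stage 1: 37(ω_s−ω_c) = −93(ω_r−ω_c),  ω_s=0, ω_c=1
Stage 1: ω_r = 1 − (37/93)(0−1) = 130/93
  ⇒ ω_r¹/ω_c¹ = 130/93
Stage 2: N_ring = 22 + 2·18 = 58
Stage 2: 22(ω_s−ω_c) = −58(ω_r−ω_c),  ω_r=0, ω_c=1
Stage 2: ω_s = 1 − (58/22)(0−1) = 40/11
  ⇒ ω_s²/ω_c² = 40/11
Coupling ω_c² = ω_r¹ ⇒ overall = 130/93 × 40/11 = 5200/1023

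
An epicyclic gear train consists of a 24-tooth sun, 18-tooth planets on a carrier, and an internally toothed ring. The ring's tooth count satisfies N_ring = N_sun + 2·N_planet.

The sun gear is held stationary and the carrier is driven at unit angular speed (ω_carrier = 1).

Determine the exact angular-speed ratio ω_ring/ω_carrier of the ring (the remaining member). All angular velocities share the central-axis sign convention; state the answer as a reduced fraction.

N_ring = 24 + 2·18 = 60
24(ω_s−ω_c) = −60(ω_r−ω_c),  ω_s=0, ω_c=1
ω_r = 1 − (24/60)(0−1) = 7/5
ω_r/ω_c = 7/5

7/5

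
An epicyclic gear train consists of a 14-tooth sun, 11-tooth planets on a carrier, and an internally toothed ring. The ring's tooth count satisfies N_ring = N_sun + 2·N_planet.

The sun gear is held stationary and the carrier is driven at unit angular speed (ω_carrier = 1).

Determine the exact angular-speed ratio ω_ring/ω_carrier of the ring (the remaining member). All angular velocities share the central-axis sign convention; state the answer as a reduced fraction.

N_ring = 14 + 2·11 = 36
14(ω_s−ω_c) = −36(ω_r−ω_c),  ω_s=0, ω_c=1
ω_r = 1 − (14/36)(0−1) = 25/18
ω_r/ω_c = 25/18

25/18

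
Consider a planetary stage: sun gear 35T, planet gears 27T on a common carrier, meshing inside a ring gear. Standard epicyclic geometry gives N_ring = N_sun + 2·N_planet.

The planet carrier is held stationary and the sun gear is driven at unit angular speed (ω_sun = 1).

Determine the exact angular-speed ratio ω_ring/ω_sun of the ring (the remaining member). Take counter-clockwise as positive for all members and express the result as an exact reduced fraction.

-35/89

N_ring = 35 + 2·27 = 89
35(ω_s−ω_c) = −89(ω_r−ω_c),  ω_c=0, ω_s=1
ω_r = 0 − (35/89)(1−0) = -35/89
ω_r/ω_s = -35/89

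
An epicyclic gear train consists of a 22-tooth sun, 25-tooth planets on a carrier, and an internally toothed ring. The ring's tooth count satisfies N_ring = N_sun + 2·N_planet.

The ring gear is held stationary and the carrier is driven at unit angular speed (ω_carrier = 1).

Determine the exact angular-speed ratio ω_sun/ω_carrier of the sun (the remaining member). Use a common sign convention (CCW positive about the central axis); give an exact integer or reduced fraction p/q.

47/11

N_ring = 22 + 2·25 = 72
22(ω_s−ω_c) = −72(ω_r−ω_c),  ω_r=0, ω_c=1
ω_s = 1 − (72/22)(0−1) = 47/11
ω_s/ω_c = 47/11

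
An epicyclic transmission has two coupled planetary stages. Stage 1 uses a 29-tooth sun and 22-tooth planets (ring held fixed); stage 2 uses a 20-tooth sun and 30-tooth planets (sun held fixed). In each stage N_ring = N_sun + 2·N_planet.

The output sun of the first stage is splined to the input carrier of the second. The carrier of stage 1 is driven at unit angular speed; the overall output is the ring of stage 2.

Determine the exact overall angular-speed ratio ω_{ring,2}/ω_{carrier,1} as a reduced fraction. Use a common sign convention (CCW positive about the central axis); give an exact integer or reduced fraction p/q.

Stage 1: N_ring = 29 + 2·22 = 73
Stage 1: 29(ω_s−ω_c) = −73(ω_r−ω_c),  ω_r=0, ω_c=1
Stage 1: ω_s = 1 − (73/29)(0−1) = 102/29
  ⇒ ω_s¹/ω_c¹ = 102/29
Stage 2: N_ring = 20 + 2·30 = 80
Stage 2: 20(ω_s−ω_c) = −80(ω_r−ω_c),  ω_s=0, ω_c=1
Stage 2: ω_r = 1 − (20/80)(0−1) = 5/4
  ⇒ ω_r²/ω_c² = 5/4
Coupling ω_c² = ω_s¹ ⇒ overall = 102/29 × 5/4 = 255/58

255/58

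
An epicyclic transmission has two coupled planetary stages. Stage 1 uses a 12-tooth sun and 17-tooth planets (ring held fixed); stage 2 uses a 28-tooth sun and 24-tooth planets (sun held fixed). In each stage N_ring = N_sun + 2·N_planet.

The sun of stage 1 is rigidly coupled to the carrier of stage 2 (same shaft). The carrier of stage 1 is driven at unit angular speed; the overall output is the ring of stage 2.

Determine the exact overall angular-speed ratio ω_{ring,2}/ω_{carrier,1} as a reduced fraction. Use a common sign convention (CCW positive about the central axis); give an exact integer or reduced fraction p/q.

Stage 1: N_ring = 12 + 2·17 = 46
Stage 1: 12(ω_s−ω_c) = −46(ω_r−ω_c),  ω_r=0, ω_c=1
Stage 1: ω_s = 1 − (46/12)(0−1) = 29/6
  ⇒ ω_s¹/ω_c¹ = 29/6
Stage 2: N_ring = 28 + 2·24 = 76
Stage 2: 28(ω_s−ω_c) = −76(ω_r−ω_c),  ω_s=0, ω_c=1
Stage 2: ω_r = 1 − (28/76)(0−1) = 26/19
  ⇒ ω_r²/ω_c² = 26/19
Coupling ω_c² = ω_s¹ ⇒ overall = 29/6 × 26/19 = 377/57

377/57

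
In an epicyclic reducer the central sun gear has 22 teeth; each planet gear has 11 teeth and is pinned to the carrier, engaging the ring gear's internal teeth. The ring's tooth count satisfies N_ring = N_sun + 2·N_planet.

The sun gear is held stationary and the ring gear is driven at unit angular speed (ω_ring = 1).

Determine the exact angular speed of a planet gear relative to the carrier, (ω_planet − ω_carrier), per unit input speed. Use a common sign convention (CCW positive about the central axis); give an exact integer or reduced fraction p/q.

4/3

N_ring = 22 + 2·11 = 44
22(ω_s−ω_c) = −44(ω_r−ω_c),  ω_s=0, ω_r=1
22(0−ω_c) = −44(1−ω_c)  ⇒  66ω_c = 44  ⇒  ω_c = 2/3
sun–planet: 22·(0−2/3) = −11·(ω_p−ω_c)  ⇒  ω_p−ω_c = −(22/11)·(-2/3) = 4/3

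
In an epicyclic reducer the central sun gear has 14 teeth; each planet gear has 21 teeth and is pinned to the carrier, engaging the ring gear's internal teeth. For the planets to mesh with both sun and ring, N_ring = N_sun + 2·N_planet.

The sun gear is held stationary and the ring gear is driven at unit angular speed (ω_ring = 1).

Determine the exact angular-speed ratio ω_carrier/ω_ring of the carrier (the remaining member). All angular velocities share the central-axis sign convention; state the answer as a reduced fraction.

N_ring = 14 + 2·21 = 56
14(ω_s−ω_c) = −56(ω_r−ω_c),  ω_s=0, ω_r=1
14(0−ω_c) = −56(1−ω_c)  ⇒  70ω_c = 56  ⇒  ω_c = 4/5
ω_c/ω_r = 4/5

4/5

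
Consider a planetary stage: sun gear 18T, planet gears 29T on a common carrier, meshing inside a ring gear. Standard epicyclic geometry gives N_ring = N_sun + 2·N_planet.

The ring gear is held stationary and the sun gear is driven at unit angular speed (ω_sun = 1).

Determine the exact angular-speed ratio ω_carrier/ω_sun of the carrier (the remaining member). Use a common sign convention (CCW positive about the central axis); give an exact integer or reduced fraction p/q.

N_ring = 18 + 2·29 = 76
18(ω_s−ω_c) = −76(ω_r−ω_c),  ω_r=0, ω_s=1
18(1−ω_c) = −76(0−ω_c)  ⇒  94ω_c = 18  ⇒  ω_c = 9/47
ω_c/ω_s = 9/47

9/47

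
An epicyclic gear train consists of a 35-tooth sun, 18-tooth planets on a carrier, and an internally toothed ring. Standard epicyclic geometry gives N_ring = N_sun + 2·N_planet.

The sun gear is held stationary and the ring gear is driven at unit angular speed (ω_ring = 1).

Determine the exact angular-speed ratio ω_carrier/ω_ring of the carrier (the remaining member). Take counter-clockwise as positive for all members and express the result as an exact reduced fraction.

N_ring = 35 + 2·18 = 71
35(ω_s−ω_c) = −71(ω_r−ω_c),  ω_s=0, ω_r=1
35(0−ω_c) = −71(1−ω_c)  ⇒  106ω_c = 71  ⇒  ω_c = 71/106
ω_c/ω_r = 71/106

71/106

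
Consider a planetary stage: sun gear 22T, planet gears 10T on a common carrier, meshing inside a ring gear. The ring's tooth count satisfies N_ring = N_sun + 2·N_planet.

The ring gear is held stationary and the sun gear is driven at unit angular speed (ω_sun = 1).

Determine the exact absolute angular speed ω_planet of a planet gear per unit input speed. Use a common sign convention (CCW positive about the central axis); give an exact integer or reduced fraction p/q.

-11/10

N_ring = 22 + 2·10 = 42
22(ω_s−ω_c) = −42(ω_r−ω_c),  ω_r=0, ω_s=1
22(1−ω_c) = −42(0−ω_c)  ⇒  64ω_c = 22  ⇒  ω_c = 11/32
sun–planet: 22·(1−11/32) = −10·(ω_p−ω_c)  ⇒  ω_p−ω_c = −(22/10)·(21/32) = -231/160
ω_p = 11/32 − 231/160 = -11/10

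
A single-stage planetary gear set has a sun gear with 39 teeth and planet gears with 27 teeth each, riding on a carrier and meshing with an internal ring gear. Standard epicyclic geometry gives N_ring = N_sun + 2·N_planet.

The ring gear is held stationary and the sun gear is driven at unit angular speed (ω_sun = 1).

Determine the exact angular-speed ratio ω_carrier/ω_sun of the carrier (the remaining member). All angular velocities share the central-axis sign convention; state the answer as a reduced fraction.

N_ring = 39 + 2·27 = 93
39(ω_s−ω_c) = −93(ω_r−ω_c),  ω_r=0, ω_s=1
39(1−ω_c) = −93(0−ω_c)  ⇒  132ω_c = 39  ⇒  ω_c = 13/44
ω_c/ω_s = 13/44

13/44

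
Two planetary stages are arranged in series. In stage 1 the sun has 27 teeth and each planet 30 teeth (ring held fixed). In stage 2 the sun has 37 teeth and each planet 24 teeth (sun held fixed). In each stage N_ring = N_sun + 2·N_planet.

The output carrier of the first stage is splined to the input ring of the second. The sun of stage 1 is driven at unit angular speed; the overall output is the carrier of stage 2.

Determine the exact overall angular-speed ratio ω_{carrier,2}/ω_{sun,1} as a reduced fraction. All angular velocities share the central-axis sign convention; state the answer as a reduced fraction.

765/4636

Stage 1: N_ring = 27 + 2·30 = 87
Stage 1: 27(ω_s−ω_c) = −87(ω_r−ω_c),  ω_r=0, ω_s=1
Stage 1: 27(1−ω_c) = −87(0−ω_c)  ⇒  114ω_c = 27  ⇒  ω_c = 9/38
  ⇒ ω_c¹/ω_s¹ = 9/38
Stage 2: N_ring = 37 + 2·24 = 85
Stage 2: 37(ω_s−ω_c) = −85(ω_r−ω_c),  ω_s=0, ω_r=1
Stage 2: 37(0−ω_c) = −85(1−ω_c)  ⇒  122ω_c = 85  ⇒  ω_c = 85/122
  ⇒ ω_c²/ω_r² = 85/122
Coupling ω_r² = ω_c¹ ⇒ overall = 9/38 × 85/122 = 765/4636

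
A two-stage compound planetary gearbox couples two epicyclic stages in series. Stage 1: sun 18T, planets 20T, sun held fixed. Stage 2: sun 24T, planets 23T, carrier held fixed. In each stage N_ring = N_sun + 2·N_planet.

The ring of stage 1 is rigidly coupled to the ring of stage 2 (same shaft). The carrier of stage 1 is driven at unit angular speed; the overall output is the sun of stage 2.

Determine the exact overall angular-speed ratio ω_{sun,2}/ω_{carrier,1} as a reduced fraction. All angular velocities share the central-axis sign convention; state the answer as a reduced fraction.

Stage 1: N_ring = 18 + 2·20 = 58
Stage 1: 18(ω_s−ω_c) = −58(ω_r−ω_c),  ω_s=0, ω_c=1
Stage 1: ω_r = 1 − (18/58)(0−1) = 38/29
  ⇒ ω_r¹/ω_c¹ = 38/29
Stage 2: N_ring = 24 + 2·23 = 70
Stage 2: 24(ω_s−ω_c) = −70(ω_r−ω_c),  ω_c=0, ω_r=1
Stage 2: ω_s = 0 − (70/24)(1−0) = -35/12
  ⇒ ω_s²/ω_r² = -35/12
Coupling ω_r² = ω_r¹ ⇒ overall = 38/29 × -35/12 = -665/174

-665/174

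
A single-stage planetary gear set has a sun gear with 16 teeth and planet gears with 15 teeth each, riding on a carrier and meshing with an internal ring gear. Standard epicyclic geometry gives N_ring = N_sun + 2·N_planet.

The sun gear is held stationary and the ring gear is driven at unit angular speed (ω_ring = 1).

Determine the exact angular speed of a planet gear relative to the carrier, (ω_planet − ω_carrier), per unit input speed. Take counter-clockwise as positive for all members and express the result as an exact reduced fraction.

N_ring = 16 + 2·15 = 46
16(ω_s−ω_c) = −46(ω_r−ω_c),  ω_s=0, ω_r=1
16(0−ω_c) = −46(1−ω_c)  ⇒  62ω_c = 46  ⇒  ω_c = 23/31
sun–planet: 16·(0−23/31) = −15·(ω_p−ω_c)  ⇒  ω_p−ω_c = −(16/15)·(-23/31) = 368/465

368/465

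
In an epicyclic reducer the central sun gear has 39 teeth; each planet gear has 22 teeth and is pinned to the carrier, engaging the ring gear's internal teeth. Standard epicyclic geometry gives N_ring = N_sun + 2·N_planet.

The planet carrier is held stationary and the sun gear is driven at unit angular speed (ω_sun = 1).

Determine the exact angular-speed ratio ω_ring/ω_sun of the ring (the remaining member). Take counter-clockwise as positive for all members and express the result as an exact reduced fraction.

N_ring = 39 + 2·22 = 83
39(ω_s−ω_c) = −83(ω_r−ω_c),  ω_c=0, ω_s=1
ω_r = 0 − (39/83)(1−0) = -39/83
ω_r/ω_s = -39/83

-39/83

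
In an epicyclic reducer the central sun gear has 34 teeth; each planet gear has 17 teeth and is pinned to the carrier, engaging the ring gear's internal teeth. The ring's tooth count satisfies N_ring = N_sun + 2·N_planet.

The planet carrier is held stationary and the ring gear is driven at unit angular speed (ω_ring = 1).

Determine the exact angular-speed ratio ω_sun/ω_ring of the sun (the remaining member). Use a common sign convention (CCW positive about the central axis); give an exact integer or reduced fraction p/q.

-2

N_ring = 34 + 2·17 = 68
34(ω_s−ω_c) = −68(ω_r−ω_c),  ω_c=0, ω_r=1
ω_s = 0 − (68/34)(1−0) = -2
ω_s/ω_r = -2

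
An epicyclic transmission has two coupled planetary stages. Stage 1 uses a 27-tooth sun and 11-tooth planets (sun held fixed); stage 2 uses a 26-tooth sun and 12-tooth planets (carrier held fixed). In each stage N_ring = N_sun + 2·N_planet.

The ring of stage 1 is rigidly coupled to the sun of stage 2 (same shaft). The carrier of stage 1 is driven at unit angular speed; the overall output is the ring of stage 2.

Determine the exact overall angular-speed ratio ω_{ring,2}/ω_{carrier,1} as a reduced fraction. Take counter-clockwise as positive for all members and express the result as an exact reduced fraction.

Stage 1: N_ring = 27 + 2·11 = 49
Stage 1: 27(ω_s−ω_c) = −49(ω_r−ω_c),  ω_s=0, ω_c=1
Stage 1: ω_r = 1 − (27/49)(0−1) = 76/49
  ⇒ ω_r¹/ω_c¹ = 76/49
Stage 2: N_ring = 26 + 2·12 = 50
Stage 2: 26(ω_s−ω_c) = −50(ω_r−ω_c),  ω_c=0, ω_s=1
Stage 2: ω_r = 0 − (26/50)(1−0) = -13/25
  ⇒ ω_r²/ω_s² = -13/25
Coupling ω_s² = ω_r¹ ⇒ overall = 76/49 × -13/25 = -988/1225

-988/1225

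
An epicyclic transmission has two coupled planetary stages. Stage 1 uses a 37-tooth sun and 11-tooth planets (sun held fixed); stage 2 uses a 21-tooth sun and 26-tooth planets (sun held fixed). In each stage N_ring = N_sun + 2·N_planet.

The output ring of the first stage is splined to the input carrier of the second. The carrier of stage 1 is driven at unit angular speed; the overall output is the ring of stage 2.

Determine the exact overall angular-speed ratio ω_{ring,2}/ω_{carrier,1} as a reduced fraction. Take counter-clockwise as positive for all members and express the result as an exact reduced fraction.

9024/4307

Stage 1: N_ring = 37 + 2·11 = 59
Stage 1: 37(ω_s−ω_c) = −59(ω_r−ω_c),  ω_s=0, ω_c=1
Stage 1: ω_r = 1 − (37/59)(0−1) = 96/59
  ⇒ ω_r¹/ω_c¹ = 96/59
Stage 2: N_ring = 21 + 2·26 = 73
Stage 2: 21(ω_s−ω_c) = −73(ω_r−ω_c),  ω_s=0, ω_c=1
Stage 2: ω_r = 1 − (21/73)(0−1) = 94/73
  ⇒ ω_r²/ω_c² = 94/73
Coupling ω_c² = ω_r¹ ⇒ overall = 96/59 × 94/73 = 9024/4307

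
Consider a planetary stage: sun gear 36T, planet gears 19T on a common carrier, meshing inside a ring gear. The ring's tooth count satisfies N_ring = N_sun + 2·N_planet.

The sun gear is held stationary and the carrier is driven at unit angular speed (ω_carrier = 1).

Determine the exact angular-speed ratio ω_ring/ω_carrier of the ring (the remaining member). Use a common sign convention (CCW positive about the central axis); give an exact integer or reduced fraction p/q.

N_ring = 36 + 2·19 = 74
36(ω_s−ω_c) = −74(ω_r−ω_c),  ω_s=0, ω_c=1
ω_r = 1 − (36/74)(0−1) = 55/37
ω_r/ω_c = 55/37

55/37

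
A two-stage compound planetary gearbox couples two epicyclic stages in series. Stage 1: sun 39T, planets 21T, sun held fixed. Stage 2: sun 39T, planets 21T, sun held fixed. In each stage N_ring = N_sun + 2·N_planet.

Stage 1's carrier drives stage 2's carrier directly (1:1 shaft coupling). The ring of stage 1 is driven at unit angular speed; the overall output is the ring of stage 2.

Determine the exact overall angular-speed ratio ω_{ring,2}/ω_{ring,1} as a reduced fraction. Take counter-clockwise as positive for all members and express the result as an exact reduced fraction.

1

Stage 1: N_ring = 39 + 2·21 = 81
Stage 1: 39(ω_s−ω_c) = −81(ω_r−ω_c),  ω_s=0, ω_r=1
Stage 1: 39(0−ω_c) = −81(1−ω_c)  ⇒  120ω_c = 81  ⇒  ω_c = 27/40
  ⇒ ω_c¹/ω_r¹ = 27/40
Stage 2: N_ring = 39 + 2·21 = 81
Stage 2: 39(ω_s−ω_c) = −81(ω_r−ω_c),  ω_s=0, ω_c=1
Stage 2: ω_r = 1 − (39/81)(0−1) = 40/27
  ⇒ ω_r²/ω_c² = 40/27
Coupling ω_c² = ω_c¹ ⇒ overall = 27/40 × 40/27 = 1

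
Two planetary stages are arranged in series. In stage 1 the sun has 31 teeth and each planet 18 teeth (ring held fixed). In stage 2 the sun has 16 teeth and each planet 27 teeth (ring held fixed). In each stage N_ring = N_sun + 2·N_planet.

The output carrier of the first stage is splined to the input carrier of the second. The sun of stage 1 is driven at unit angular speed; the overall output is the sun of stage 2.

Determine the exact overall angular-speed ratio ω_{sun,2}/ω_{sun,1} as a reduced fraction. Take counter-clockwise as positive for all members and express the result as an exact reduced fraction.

1333/784

Stage 1: N_ring = 31 + 2·18 = 67
Stage 1: 31(ω_s−ω_c) = −67(ω_r−ω_c),  ω_r=0, ω_s=1
Stage 1: 31(1−ω_c) = −67(0−ω_c)  ⇒  98ω_c = 31  ⇒  ω_c = 31/98
  ⇒ ω_c¹/ω_s¹ = 31/98
Stage 2: N_ring = 16 + 2·27 = 70
Stage 2: 16(ω_s−ω_c) = −70(ω_r−ω_c),  ω_r=0, ω_c=1
Stage 2: ω_s = 1 − (70/16)(0−1) = 43/8
  ⇒ ω_s²/ω_c² = 43/8
Coupling ω_c² = ω_c¹ ⇒ overall = 31/98 × 43/8 = 1333/784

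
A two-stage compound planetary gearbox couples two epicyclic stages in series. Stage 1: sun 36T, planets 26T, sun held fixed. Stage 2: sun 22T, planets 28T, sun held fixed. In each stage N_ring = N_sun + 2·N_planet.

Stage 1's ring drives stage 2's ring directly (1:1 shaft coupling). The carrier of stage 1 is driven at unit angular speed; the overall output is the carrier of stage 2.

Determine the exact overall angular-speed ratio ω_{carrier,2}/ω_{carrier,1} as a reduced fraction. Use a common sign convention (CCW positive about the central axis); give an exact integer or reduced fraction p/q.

1209/1100

Stage 1: N_ring = 36 + 2·26 = 88
Stage 1: 36(ω_s−ω_c) = −88(ω_r−ω_c),  ω_s=0, ω_c=1
Stage 1: ω_r = 1 − (36/88)(0−1) = 31/22
  ⇒ ω_r¹/ω_c¹ = 31/22
Stage 2: N_ring = 22 + 2·28 = 78
Stage 2: 22(ω_s−ω_c) = −78(ω_r−ω_c),  ω_s=0, ω_r=1
Stage 2: 22(0−ω_c) = −78(1−ω_c)  ⇒  100ω_c = 78  ⇒  ω_c = 39/50
  ⇒ ω_c²/ω_r² = 39/50
Coupling ω_r² = ω_r¹ ⇒ overall = 31/22 × 39/50 = 1209/1100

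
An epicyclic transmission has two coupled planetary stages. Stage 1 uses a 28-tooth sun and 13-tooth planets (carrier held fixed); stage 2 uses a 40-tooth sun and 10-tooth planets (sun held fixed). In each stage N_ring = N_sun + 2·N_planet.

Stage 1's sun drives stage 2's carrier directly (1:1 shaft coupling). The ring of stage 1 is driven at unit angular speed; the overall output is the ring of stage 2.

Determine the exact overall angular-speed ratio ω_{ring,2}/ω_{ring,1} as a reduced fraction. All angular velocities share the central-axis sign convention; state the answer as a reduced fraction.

-45/14

Stage 1: N_ring = 28 + 2·13 = 54
Stage 1: 28(ω_s−ω_c) = −54(ω_r−ω_c),  ω_c=0, ω_r=1
Stage 1: ω_s = 0 − (54/28)(1−0) = -27/14
  ⇒ ω_s¹/ω_r¹ = -27/14
Stage 2: N_ring = 40 + 2·10 = 60
Stage 2: 40(ω_s−ω_c) = −60(ω_r−ω_c),  ω_s=0, ω_c=1
Stage 2: ω_r = 1 − (40/60)(0−1) = 5/3
  ⇒ ω_r²/ω_c² = 5/3
Coupling ω_c² = ω_s¹ ⇒ overall = -27/14 × 5/3 = -45/14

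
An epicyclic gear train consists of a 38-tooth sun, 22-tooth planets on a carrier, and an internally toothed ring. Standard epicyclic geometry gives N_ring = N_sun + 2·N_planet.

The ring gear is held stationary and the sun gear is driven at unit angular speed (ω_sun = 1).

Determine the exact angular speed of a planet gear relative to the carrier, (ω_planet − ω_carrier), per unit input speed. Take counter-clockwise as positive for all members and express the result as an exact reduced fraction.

N_ring = 38 + 2·22 = 82
38(ω_s−ω_c) = −82(ω_r−ω_c),  ω_r=0, ω_s=1
38(1−ω_c) = −82(0−ω_c)  ⇒  120ω_c = 38  ⇒  ω_c = 19/60
sun–planet: 38·(1−19/60) = −22·(ω_p−ω_c)  ⇒  ω_p−ω_c = −(38/22)·(41/60) = -779/660

-779/660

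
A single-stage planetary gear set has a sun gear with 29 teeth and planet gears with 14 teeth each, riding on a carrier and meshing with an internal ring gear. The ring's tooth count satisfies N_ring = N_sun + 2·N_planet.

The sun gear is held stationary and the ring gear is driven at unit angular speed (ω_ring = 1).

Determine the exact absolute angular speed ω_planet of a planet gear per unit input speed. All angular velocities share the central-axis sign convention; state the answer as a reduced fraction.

N_ring = 29 + 2·14 = 57
29(ω_s−ω_c) = −57(ω_r−ω_c),  ω_s=0, ω_r=1
29(0−ω_c) = −57(1−ω_c)  ⇒  86ω_c = 57  ⇒  ω_c = 57/86
sun–planet: 29·(0−57/86) = −14·(ω_p−ω_c)  ⇒  ω_p−ω_c = −(29/14)·(-57/86) = 1653/1204
ω_p = 57/86 + 1653/1204 = 57/28

57/28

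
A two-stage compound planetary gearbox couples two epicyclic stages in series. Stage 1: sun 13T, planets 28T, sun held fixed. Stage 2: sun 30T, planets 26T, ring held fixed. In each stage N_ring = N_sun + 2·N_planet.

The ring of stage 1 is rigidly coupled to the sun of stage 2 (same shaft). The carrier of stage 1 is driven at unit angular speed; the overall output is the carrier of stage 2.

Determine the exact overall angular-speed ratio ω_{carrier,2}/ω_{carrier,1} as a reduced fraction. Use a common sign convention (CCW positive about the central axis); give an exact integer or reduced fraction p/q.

Stage 1: N_ring = 13 + 2·28 = 69
Stage 1: 13(ω_s−ω_c) = −69(ω_r−ω_c),  ω_s=0, ω_c=1
Stage 1: ω_r = 1 − (13/69)(0−1) = 82/69
  ⇒ ω_r¹/ω_c¹ = 82/69
Stage 2: N_ring = 30 + 2·26 = 82
Stage 2: 30(ω_s−ω_c) = −82(ω_r−ω_c),  ω_r=0, ω_s=1
Stage 2: 30(1−ω_c) = −82(0−ω_c)  ⇒  112ω_c = 30  ⇒  ω_c = 15/56
  ⇒ ω_c²/ω_s² = 15/56
Coupling ω_s² = ω_r¹ ⇒ overall = 82/69 × 15/56 = 205/644

205/644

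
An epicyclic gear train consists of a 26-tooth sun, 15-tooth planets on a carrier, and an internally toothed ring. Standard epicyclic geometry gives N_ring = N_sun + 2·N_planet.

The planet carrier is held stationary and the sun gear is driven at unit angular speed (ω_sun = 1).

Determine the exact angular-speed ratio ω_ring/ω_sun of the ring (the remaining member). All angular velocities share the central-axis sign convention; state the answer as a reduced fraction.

N_ring = 26 + 2·15 = 56
26(ω_s−ω_c) = −56(ω_r−ω_c),  ω_c=0, ω_s=1
ω_r = 0 − (26/56)(1−0) = -13/28
ω_r/ω_s = -13/28

-13/28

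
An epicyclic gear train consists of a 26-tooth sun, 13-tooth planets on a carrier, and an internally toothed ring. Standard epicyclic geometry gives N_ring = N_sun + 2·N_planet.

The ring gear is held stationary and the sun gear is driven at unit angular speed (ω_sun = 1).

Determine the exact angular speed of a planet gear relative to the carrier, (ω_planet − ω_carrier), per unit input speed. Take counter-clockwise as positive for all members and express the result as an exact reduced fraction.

-4/3

N_ring = 26 + 2·13 = 52
26(ω_s−ω_c) = −52(ω_r−ω_c),  ω_r=0, ω_s=1
26(1−ω_c) = −52(0−ω_c)  ⇒  78ω_c = 26  ⇒  ω_c = 1/3
sun–planet: 26·(1−1/3) = −13·(ω_p−ω_c)  ⇒  ω_p−ω_c = −(26/13)·(2/3) = -4/3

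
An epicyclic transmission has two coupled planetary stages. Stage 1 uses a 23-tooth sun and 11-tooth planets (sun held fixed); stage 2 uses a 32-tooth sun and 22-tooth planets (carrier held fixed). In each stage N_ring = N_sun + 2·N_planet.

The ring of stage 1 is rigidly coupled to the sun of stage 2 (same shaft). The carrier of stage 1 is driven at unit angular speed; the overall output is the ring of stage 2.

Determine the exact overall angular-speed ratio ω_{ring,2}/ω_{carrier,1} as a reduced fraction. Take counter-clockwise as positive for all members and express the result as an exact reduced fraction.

Stage 1: N_ring = 23 + 2·11 = 45
Stage 1: 23(ω_s−ω_c) = −45(ω_r−ω_c),  ω_s=0, ω_c=1
Stage 1: ω_r = 1 − (23/45)(0−1) = 68/45
  ⇒ ω_r¹/ω_c¹ = 68/45
Stage 2: N_ring = 32 + 2·22 = 76
Stage 2: 32(ω_s−ω_c) = −76(ω_r−ω_c),  ω_c=0, ω_s=1
Stage 2: ω_r = 0 − (32/76)(1−0) = -8/19
  ⇒ ω_r²/ω_s² = -8/19
Coupling ω_s² = ω_r¹ ⇒ overall = 68/45 × -8/19 = -544/855

-544/855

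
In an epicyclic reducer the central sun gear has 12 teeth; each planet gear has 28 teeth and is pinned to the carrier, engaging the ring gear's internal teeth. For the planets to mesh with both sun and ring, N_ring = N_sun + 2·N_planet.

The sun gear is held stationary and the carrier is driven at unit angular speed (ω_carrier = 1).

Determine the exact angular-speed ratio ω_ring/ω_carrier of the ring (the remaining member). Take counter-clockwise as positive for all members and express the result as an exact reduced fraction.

N_ring = 12 + 2·28 = 68
12(ω_s−ω_c) = −68(ω_r−ω_c),  ω_s=0, ω_c=1
ω_r = 1 − (12/68)(0−1) = 20/17
ω_r/ω_c = 20/17

20/17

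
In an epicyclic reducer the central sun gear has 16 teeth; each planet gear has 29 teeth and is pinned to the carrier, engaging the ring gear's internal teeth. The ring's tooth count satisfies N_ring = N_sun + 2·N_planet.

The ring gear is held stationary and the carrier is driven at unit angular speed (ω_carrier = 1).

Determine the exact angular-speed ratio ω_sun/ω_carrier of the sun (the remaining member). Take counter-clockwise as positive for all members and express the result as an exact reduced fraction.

45/8

N_ring = 16 + 2·29 = 74
16(ω_s−ω_c) = −74(ω_r−ω_c),  ω_r=0, ω_c=1
ω_s = 1 − (74/16)(0−1) = 45/8
ω_s/ω_c = 45/8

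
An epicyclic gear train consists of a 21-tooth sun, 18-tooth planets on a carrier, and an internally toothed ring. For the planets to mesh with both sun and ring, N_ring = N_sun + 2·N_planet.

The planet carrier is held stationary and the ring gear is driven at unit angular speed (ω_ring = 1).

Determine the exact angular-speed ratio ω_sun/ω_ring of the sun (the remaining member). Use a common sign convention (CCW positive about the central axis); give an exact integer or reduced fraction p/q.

-19/7

N_ring = 21 + 2·18 = 57
21(ω_s−ω_c) = −57(ω_r−ω_c),  ω_c=0, ω_r=1
ω_s = 0 − (57/21)(1−0) = -19/7
ω_s/ω_r = -19/7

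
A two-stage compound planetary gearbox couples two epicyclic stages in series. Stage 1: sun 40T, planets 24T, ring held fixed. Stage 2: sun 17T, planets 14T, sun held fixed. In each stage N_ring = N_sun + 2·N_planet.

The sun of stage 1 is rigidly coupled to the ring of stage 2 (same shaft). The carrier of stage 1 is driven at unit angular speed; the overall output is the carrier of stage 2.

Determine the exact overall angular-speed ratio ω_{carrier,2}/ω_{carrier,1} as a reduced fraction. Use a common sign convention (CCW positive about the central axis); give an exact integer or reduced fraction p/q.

72/31

Stage 1: N_ring = 40 + 2·24 = 88
Stage 1: 40(ω_s−ω_c) = −88(ω_r−ω_c),  ω_r=0, ω_c=1
Stage 1: ω_s = 1 − (88/40)(0−1) = 16/5
  ⇒ ω_s¹/ω_c¹ = 16/5
Stage 2: N_ring = 17 + 2·14 = 45
Stage 2: 17(ω_s−ω_c) = −45(ω_r−ω_c),  ω_s=0, ω_r=1
Stage 2: 17(0−ω_c) = −45(1−ω_c)  ⇒  62ω_c = 45  ⇒  ω_c = 45/62
  ⇒ ω_c²/ω_r² = 45/62
Coupling ω_r² = ω_s¹ ⇒ overall = 16/5 × 45/62 = 72/31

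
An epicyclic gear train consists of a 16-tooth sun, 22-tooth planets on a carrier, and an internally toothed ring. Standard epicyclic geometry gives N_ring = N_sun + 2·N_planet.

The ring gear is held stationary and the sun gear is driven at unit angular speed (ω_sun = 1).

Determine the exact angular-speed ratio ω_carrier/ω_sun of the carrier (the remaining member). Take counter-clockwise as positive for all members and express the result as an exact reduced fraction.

4/19

N_ring = 16 + 2·22 = 60
16(ω_s−ω_c) = −60(ω_r−ω_c),  ω_r=0, ω_s=1
16(1−ω_c) = −60(0−ω_c)  ⇒  76ω_c = 16  ⇒  ω_c = 4/19
ω_c/ω_s = 4/19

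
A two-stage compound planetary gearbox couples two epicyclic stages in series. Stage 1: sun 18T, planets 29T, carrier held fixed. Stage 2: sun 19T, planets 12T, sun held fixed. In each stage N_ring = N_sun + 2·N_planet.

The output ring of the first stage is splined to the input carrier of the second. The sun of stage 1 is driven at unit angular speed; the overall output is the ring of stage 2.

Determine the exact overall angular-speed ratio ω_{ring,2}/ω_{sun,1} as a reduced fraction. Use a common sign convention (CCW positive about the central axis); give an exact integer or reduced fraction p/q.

Stage 1: N_ring = 18 + 2·29 = 76
Stage 1: 18(ω_s−ω_c) = −76(ω_r−ω_c),  ω_c=0, ω_s=1
Stage 1: ω_r = 0 − (18/76)(1−0) = -9/38
  ⇒ ω_r¹/ω_s¹ = -9/38
Stage 2: N_ring = 19 + 2·12 = 43
Stage 2: 19(ω_s−ω_c) = −43(ω_r−ω_c),  ω_s=0, ω_c=1
Stage 2: ω_r = 1 − (19/43)(0−1) = 62/43
  ⇒ ω_r²/ω_c² = 62/43
Coupling ω_c² = ω_r¹ ⇒ overall = -9/38 × 62/43 = -279/817

-279/817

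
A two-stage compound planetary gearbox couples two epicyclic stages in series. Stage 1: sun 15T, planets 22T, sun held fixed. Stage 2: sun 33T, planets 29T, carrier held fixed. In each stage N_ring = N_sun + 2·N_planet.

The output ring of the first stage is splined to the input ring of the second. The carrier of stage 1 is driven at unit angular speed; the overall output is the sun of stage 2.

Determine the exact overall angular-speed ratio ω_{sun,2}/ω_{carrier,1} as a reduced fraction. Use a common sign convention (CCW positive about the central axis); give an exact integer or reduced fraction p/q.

-6734/1947

Stage 1: N_ring = 15 + 2·22 = 59
Stage 1: 15(ω_s−ω_c) = −59(ω_r−ω_c),  ω_s=0, ω_c=1
Stage 1: ω_r = 1 − (15/59)(0−1) = 74/59
  ⇒ ω_r¹/ω_c¹ = 74/59
Stage 2: N_ring = 33 + 2·29 = 91
Stage 2: 33(ω_s−ω_c) = −91(ω_r−ω_c),  ω_c=0, ω_r=1
Stage 2: ω_s = 0 − (91/33)(1−0) = -91/33
  ⇒ ω_s²/ω_r² = -91/33
Coupling ω_r² = ω_r¹ ⇒ overall = 74/59 × -91/33 = -6734/1947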